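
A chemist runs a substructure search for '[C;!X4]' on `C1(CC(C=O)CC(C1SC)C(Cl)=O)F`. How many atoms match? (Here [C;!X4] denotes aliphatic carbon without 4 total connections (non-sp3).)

2

Check the 14 heavy atoms by environment: 7× C (X4) → no; 2× C (X3) → match; 2× O (X1) → no; 1× Cl (X1) → no; 1× F (X1) → no; 1× S (X2) → no.
That gives 2 matching atoms.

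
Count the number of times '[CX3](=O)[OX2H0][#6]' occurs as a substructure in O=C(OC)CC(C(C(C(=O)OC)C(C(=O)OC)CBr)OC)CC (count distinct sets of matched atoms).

3

[CX3](=O)[OX2H0][#6] is the SMARTS for an ester: a carbonyl carbon bonded to an oxygen that is itself bonded to carbon (no H on that O).
The molecule carries 3 separate instances of a methyl-ester group (-C(=O)OCH3) meeting every constraint; each maps to a distinct set of atoms, giving 3 matches.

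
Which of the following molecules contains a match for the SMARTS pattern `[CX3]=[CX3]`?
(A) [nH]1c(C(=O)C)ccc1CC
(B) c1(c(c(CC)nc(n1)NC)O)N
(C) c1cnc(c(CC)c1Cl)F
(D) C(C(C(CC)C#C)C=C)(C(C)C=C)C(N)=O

D

[CX3]=[CX3] describes a non-aromatic C=C double bond between two sp2 carbons (an alkene).
(A) has an ethyl group (-CH2CH3) but its C-C bond is a single bond between CX4 carbons, not CX3=CX3.
(B) has an ethyl group (-CH2CH3) but its C-C bond is a single bond between CX4 carbons, not CX3=CX3.
(C) has an ethyl group (-CH2CH3) but its C-C bond is a single bond between CX4 carbons, not CX3=CX3.
(D) contains a vinyl group (-CH=CH2), which satisfies every atom and bond constraint.
So the answer is (D).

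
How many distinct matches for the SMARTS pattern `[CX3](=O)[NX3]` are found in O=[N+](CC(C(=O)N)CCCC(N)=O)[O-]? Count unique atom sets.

2

[CX3](=O)[NX3] is the SMARTS for an amide: a carbonyl carbon bonded to a trivalent nitrogen.
The molecule carries 2 separate instances of a primary amide (-C(=O)NH2) meeting every constraint; each maps to a distinct set of atoms, giving 2 matches.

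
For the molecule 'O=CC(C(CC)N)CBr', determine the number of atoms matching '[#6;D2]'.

The query [#6;D2] means: any carbon bonded to exactly two heavy atoms.
Check the 9 heavy atoms by environment: 1× C (D1) → no; 3× C (D2) → match; 2× C (D3) → no; 1× O (D1) → no; 1× N (D1) → no; 1× Br (D1) → no.
That gives 3 matching atoms.

3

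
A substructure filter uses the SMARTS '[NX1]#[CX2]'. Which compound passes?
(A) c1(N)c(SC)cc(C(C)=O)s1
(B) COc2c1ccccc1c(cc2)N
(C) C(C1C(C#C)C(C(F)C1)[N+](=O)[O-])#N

[NX1]#[CX2] describes a nitrogen triple-bonded to a two-connected carbon (a nitrile).
(A) has a primary amino group (-NH2) but the nitrogen is NX3 (three connections), not NX1 triple-bonded.
(B) has a primary amino group (-NH2) but the nitrogen is NX3 (three connections), not NX1 triple-bonded.
(C) contains a nitrile (-C#N), which satisfies every atom and bond constraint.
So the answer is (C).

C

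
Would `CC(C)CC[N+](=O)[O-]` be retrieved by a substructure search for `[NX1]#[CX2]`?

No

The pattern [NX1]#[CX2] describes a nitrogen triple-bonded to a two-connected carbon — a nitrile.
The closest candidate here is a nitro group (-[N+](=O)[O-]), but there is no C#N triple bond. No other fragment satisfies the full query, so there is no match.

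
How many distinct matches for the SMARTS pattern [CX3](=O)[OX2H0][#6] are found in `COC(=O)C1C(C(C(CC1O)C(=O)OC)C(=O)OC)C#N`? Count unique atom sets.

3

[CX3](=O)[OX2H0][#6] is the SMARTS for an ester: a carbonyl carbon bonded to an oxygen that is itself bonded to carbon (no H on that O).
The molecule carries 3 separate instances of a methyl-ester group (-C(=O)OCH3) meeting every constraint; each maps to a distinct set of atoms, giving 3 matches.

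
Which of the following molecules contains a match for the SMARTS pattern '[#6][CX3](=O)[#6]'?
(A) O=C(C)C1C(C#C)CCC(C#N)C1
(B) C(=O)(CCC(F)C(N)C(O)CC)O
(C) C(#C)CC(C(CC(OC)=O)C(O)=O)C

A

[#6][CX3](=O)[#6] describes a carbonyl carbon (no H) flanked by two carbons (a ketone).
(A) contains an acetyl/ketone group (-C(=O)CH3), which satisfies every atom and bond constraint.
(B) has a carboxylic acid group (-C(=O)OH) but one neighbour of the carbonyl carbon is O, not C.
(C) has a methyl-ester group (-C(=O)OCH3) but one neighbour of the carbonyl carbon is O, not C.
So the answer is (A).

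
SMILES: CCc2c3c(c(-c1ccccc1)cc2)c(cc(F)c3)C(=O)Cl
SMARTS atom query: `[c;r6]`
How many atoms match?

16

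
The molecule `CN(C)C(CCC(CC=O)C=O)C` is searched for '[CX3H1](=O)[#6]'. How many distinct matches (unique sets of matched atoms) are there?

2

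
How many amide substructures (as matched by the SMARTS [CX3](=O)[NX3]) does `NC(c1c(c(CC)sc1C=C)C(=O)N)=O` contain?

2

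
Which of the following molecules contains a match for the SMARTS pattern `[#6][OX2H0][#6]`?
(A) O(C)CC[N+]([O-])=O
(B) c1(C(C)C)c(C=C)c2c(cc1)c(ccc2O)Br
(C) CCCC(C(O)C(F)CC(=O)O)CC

A

[#6][OX2H0][#6] describes an aliphatic oxygen bridging two carbons with no H on the oxygen (an ether).
(A) contains a methoxy ether (-OCH3), which satisfies every atom and bond constraint.
(B) has a hydroxyl group (-OH) but the oxygen has H1, not H0 bridging two carbons.
(C) has a hydroxyl group (-OH) but the oxygen has H1, not H0 bridging two carbons.
So the answer is (A).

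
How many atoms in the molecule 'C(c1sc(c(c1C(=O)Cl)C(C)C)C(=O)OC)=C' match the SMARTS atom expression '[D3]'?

7

The query [D3] means: atom with exactly three heavy-atom neighbours.
Check the 17 heavy atoms by environment: 1× s (aromatic, D2) → no; 4× c (aromatic, D3) → match; 3× C (D3) → match; 4× C (D1) → no; 2× O (D1) → no; 1× Cl (D1) → no; 1× C (D2) → no; 1× O (D2) → no.
Summing the matching environments: 4 + 3 = 7 matching atoms.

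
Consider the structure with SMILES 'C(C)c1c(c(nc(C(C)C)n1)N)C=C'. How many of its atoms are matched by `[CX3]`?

2

The query [CX3] means: C with X3: aliphatic carbon with exactly 3 total connections.
Check the 14 heavy atoms by environment: 2× n (aromatic, X2) → no; 4× c (aromatic, X3) → no; 1× N (X3) → no; 5× C (X4) → no; 2× C (X3) → match.
That gives 2 matching atoms.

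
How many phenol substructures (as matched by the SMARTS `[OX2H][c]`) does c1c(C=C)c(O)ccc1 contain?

1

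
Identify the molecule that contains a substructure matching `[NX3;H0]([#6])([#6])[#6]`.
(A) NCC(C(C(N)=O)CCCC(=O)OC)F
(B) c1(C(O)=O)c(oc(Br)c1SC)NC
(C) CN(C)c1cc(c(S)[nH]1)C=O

[NX3;H0]([#6])([#6])[#6] describes a trivalent nitrogen with no H, bonded to three carbons (a tertiary amine).
(A) has a primary amide (-C(=O)NH2) but the amide nitrogen has H2 and only one carbon neighbour.
(B) has an N-methylamino group (-NHCH3) but the nitrogen still has one H (H1), not H0.
(C) contains a dimethylamino group (-N(CH3)2), which satisfies every atom and bond constraint.
So the answer is (C).

C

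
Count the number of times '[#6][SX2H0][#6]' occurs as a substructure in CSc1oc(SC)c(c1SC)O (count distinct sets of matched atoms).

3

[#6][SX2H0][#6] is the SMARTS for a thioether: an aliphatic sulfur bridging two carbons with no H on the sulfur.
The molecule carries 3 separate instances of a methylthio ether (-SCH3) meeting every constraint; each maps to a distinct set of atoms, giving 3 matches.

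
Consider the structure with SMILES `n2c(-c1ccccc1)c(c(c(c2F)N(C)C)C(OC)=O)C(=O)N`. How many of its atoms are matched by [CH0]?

2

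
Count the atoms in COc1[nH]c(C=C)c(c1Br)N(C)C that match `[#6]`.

9

The query [#6] means: #6 matches any atom with atomic number 6 (carbon, aromatic or aliphatic).
Check the 13 heavy atoms by environment: 1× n (aromatic) → no; 4× c (aromatic) → match; 1× Br → no; 1× N → no; 5× C → match; 1× O → no.
Summing the matching environments: 4 + 5 = 9 matching atoms.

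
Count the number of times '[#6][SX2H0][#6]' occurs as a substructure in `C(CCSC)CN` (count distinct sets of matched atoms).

1

[#6][SX2H0][#6] is the SMARTS for a thioether: an aliphatic sulfur bridging two carbons with no H on the sulfur.
Exactly one fragment in the molecule meets all constraints, giving 1 match.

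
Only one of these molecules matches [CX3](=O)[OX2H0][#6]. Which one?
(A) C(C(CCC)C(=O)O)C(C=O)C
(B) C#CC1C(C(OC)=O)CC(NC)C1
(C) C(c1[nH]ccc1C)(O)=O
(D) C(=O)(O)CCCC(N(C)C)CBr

[CX3](=O)[OX2H0][#6] describes a carbonyl carbon bonded to an oxygen that is itself bonded to carbon (no H on that O) (an ester).
(A) has a carboxylic acid group (-C(=O)OH) but the singly-bonded O carries H (OX2H1, not H0).
(B) contains a methyl-ester group (-C(=O)OCH3), which satisfies every atom and bond constraint.
(C) has a carboxylic acid group (-C(=O)OH) but the singly-bonded O carries H (OX2H1, not H0).
(D) has a carboxylic acid group (-C(=O)OH) but the singly-bonded O carries H (OX2H1, not H0).
So the answer is (B).

B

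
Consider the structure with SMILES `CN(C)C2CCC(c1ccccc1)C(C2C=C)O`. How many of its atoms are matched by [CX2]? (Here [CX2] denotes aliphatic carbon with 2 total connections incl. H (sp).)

The query [CX2] means: C with X2: aliphatic carbon with exactly 2 total connections.
Check the 18 heavy atoms by environment: 8× C (X4) → no; 6× c (aromatic, X3) → no; 2× C (X3) → no; 1× O (X2) → no; 1× N (X3) → no.
No environment satisfies the query, so 0 matching atoms.

0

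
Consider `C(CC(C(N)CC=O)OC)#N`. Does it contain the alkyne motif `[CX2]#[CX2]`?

No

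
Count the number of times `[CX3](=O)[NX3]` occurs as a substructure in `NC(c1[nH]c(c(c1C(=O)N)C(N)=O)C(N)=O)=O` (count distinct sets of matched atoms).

[CX3](=O)[NX3] is the SMARTS for an amide: a carbonyl carbon bonded to a trivalent nitrogen.
The molecule carries 4 separate instances of a primary amide (-C(=O)NH2) meeting every constraint; each maps to a distinct set of atoms, giving 4 matches.

4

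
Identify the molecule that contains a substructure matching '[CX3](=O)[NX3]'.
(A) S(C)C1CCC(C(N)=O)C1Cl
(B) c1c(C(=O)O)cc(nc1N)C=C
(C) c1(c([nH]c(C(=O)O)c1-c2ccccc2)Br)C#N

[CX3](=O)[NX3] describes a carbonyl carbon bonded to a trivalent nitrogen (an amide).
(A) contains a primary amide (-C(=O)NH2), which satisfies every atom and bond constraint.
(B) has a primary amino group (-NH2) but the -NH2 is not attached to a carbonyl carbon.
(C) has a carboxylic acid group (-C(=O)OH) but the carbonyl is bonded to O, not to an NX3 nitrogen.
So the answer is (A).

A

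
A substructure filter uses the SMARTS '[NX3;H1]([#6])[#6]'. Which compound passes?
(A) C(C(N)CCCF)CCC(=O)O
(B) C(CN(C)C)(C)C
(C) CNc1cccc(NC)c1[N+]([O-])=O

[NX3;H1]([#6])[#6] describes a trivalent nitrogen with one H, bonded to two carbons (a secondary amine).
(A) has a primary amino group (-NH2) but the nitrogen has H2 and only one carbon neighbour.
(B) has a dimethylamino group (-N(CH3)2) but the nitrogen has H0, not H1.
(C) contains an N-methylamino group (-NHCH3), which satisfies every atom and bond constraint.
So the answer is (C).

C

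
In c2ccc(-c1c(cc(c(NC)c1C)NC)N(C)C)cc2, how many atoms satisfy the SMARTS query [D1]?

5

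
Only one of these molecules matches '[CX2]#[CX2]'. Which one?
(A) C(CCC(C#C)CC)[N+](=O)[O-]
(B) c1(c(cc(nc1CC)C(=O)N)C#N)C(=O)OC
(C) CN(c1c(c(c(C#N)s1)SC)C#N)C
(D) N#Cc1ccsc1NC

A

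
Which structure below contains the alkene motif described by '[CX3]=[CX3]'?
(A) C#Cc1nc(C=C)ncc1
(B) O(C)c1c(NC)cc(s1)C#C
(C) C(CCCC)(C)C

[CX3]=[CX3] describes a non-aromatic C=C double bond between two sp2 carbons (an alkene).
(A) contains a vinyl group (-CH=CH2), which satisfies every atom and bond constraint.
(B) has an ethynyl group (-C#CH) but the C-C bond is a triple bond, not a double bond.
(C) has an ethyl group (-CH2CH3) but its C-C bond is a single bond between CX4 carbons, not CX3=CX3.
So the answer is (A).

A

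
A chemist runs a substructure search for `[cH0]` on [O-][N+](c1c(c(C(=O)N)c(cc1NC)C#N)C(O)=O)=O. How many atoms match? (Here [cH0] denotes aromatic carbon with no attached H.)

5

The query [cH0] means: aromatic carbon with no attached hydrogen (substituted or ring-fusion).
Check the 19 heavy atoms by environment: 5× c (aromatic, H0) → match; 1× c (aromatic, H1) → no; 3× C (H0) → no; 1× N (H0) → no; 1× N (charge +1, H0) → no; 1× O (charge -1, H0) → no; 3× O (H0) → no; 1× N (H2) → no; 1× O (H1) → no; 1× N (H1) → no; 1× C (H3) → no.
That gives 5 matching atoms.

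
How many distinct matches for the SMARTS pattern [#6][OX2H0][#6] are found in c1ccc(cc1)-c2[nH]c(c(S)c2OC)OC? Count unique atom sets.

2

[#6][OX2H0][#6] is the SMARTS for an ether: an aliphatic oxygen bridging two carbons with no H on the oxygen.
The molecule carries 2 separate instances of a methoxy ether (-OCH3) meeting every constraint; each maps to a distinct set of atoms, giving 2 matches.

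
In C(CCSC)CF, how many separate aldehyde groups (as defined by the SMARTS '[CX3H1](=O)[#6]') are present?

0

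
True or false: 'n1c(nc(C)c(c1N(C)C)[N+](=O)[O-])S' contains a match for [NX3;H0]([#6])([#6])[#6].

True

The pattern [NX3;H0]([#6])([#6])[#6] describes a trivalent nitrogen with no H, bonded to three carbons — a tertiary amine.
The molecule carries a dimethylamino group (-N(CH3)2), whose atoms satisfy every constraint of the query, so the pattern matches.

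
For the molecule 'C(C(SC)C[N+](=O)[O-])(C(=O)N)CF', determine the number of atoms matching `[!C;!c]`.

The query [!C;!c] means: neither aliphatic nor aromatic carbon — same as [!#6].
Check the 13 heavy atoms by environment: 6× C → no; 2× O → match; 1× N → match; 1× F → match; 1× S → match; 1× N (charge +1) → match; 1× O (charge -1) → match.
Summing the matching environments: 2 + 1 + 1 + 1 + 1 + 1 = 7 matching atoms.

7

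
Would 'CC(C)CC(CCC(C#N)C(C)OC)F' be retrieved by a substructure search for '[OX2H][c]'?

No

The pattern [OX2H][c] describes a hydroxyl oxygen attached to an aromatic carbon — a phenol.
The closest candidate here is a methoxy ether (-OCH3), but the oxygen has H0, not H1. No other fragment satisfies the full query, so there is no match.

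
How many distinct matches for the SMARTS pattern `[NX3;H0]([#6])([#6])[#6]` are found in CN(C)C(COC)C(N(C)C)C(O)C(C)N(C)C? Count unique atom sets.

3

[NX3;H0]([#6])([#6])[#6] is the SMARTS for a tertiary amine: a trivalent nitrogen with no H, bonded to three carbons.
The molecule carries 3 separate instances of a dimethylamino group (-N(CH3)2) meeting every constraint; each maps to a distinct set of atoms, giving 3 matches.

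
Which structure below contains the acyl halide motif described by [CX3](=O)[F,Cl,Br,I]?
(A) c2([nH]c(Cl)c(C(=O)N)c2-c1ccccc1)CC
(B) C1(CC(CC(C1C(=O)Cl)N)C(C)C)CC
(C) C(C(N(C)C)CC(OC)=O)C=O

B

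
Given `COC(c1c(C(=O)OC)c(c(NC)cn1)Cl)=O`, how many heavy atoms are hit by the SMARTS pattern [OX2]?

Check the 17 heavy atoms by environment: 1× n (aromatic, X2) → no; 5× c (aromatic, X3) → no; 2× C (X3) → no; 2× O (X1) → no; 2× O (X2) → match; 3× C (X4) → no; 1× N (X3) → no; 1× Cl (X1) → no.
That gives 2 matching atoms.

2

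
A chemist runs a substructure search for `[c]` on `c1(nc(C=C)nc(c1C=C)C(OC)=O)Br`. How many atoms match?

Check the 15 heavy atoms by environment: 2× n (aromatic) → no; 4× c (aromatic) → match; 6× C → no; 2× O → no; 1× Br → no.
That gives 4 matching atoms.

4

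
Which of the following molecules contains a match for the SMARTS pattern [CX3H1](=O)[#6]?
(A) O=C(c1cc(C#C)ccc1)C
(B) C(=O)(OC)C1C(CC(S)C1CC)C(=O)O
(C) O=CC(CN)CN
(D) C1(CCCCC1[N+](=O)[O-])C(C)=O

[CX3H1](=O)[#6] describes an sp2 carbon with one H, double-bonded to O and single-bonded to carbon (an aldehyde).
(A) has an acetyl/ketone group (-C(=O)CH3) but the carbonyl carbon has H0 (two carbon neighbours), not H1.
(B) has a methyl-ester group (-C(=O)OCH3) but the carbonyl carbon has H0, not H1.
(C) contains an aldehyde (-CHO), which satisfies every atom and bond constraint.
(D) has an acetyl/ketone group (-C(=O)CH3) but the carbonyl carbon has H0 (two carbon neighbours), not H1.
So the answer is (C).

C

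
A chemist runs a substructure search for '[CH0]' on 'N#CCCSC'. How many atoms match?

1

The query [CH0] means: aliphatic carbon with no attached hydrogen.
Check the 6 heavy atoms by environment: 2× C (H2) → no; 1× C (H0) → match; 1× N (H0) → no; 1× S (H0) → no; 1× C (H3) → no.
That gives 1 matching atom.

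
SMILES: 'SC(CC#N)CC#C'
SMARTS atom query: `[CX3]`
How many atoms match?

0

The query [CX3] means: C with X3: aliphatic carbon with exactly 3 total connections.
Check the 8 heavy atoms by environment: 3× C (X4) → no; 3× C (X2) → no; 1× N (X1) → no; 1× S (X2) → no.
No environment satisfies the query, so 0 matching atoms.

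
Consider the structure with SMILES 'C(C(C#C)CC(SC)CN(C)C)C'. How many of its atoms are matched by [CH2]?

3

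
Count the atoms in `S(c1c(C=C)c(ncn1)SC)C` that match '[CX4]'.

The query [CX4] means: C with X4: aliphatic carbon with exactly 4 total connections (bonds + H).
Check the 12 heavy atoms by environment: 2× n (aromatic, X2) → no; 4× c (aromatic, X3) → no; 2× C (X3) → no; 2× S (X2) → no; 2× C (X4) → match.
That gives 2 matching atoms.

2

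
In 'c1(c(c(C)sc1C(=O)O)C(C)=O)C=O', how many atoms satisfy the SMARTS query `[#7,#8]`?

4

Check the 14 heavy atoms by environment: 1× s (aromatic) → no; 4× c (aromatic) → no; 5× C → no; 4× O → match.
That gives 4 matching atoms.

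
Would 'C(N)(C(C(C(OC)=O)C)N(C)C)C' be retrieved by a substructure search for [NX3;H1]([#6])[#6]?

The pattern [NX3;H1]([#6])[#6] describes a trivalent nitrogen with one H, bonded to two carbons — a secondary amine.
The closest candidate here is a dimethylamino group (-N(CH3)2), but the nitrogen has H0, not H1. No other fragment satisfies the full query, so there is no match.

No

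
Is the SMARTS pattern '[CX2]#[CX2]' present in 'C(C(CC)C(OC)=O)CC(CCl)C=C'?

The pattern [CX2]#[CX2] describes a carbon-carbon triple bond — an alkyne.
The closest candidate here is a vinyl group (-CH=CH2), but the C=C is a double bond; both carbons are CX3, not CX2. No other fragment satisfies the full query, so there is no match.

No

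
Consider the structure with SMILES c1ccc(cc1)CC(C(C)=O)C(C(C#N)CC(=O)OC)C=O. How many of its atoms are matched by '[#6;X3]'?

9

Check the 22 heavy atoms by environment: 7× C (X4) → no; 6× c (aromatic, X3) → match; 3× C (X3) → match; 3× O (X1) → no; 1× O (X2) → no; 1× C (X2) → no; 1× N (X1) → no.
Summing the matching environments: 6 + 3 = 9 matching atoms.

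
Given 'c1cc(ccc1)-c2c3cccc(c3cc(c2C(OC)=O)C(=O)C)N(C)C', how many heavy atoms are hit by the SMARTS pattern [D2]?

10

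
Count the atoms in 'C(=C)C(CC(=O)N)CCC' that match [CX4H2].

The query [CX4H2] means: sp3 carbon (X4) with exactly two hydrogens.
Check the 10 heavy atoms by environment: 3× C (H2, X4) → match; 1× C (H1, X4) → no; 1× C (H0, X3) → no; 1× O (H0, X1) → no; 1× N (H2, X3) → no; 1× C (H1, X3) → no; 1× C (H2, X3) → no; 1× C (H3, X4) → no.
That gives 3 matching atoms.

3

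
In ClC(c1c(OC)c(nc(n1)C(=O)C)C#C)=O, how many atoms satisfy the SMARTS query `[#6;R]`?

4

The query [#6;R] means: carbon that is part of a ring.
Check the 16 heavy atoms by environment: 2× n (aromatic, in 6-ring) → no; 4× c (aromatic, in 6-ring) → match; 6× C (acyclic) → no; 3× O (acyclic) → no; 1× Cl (acyclic) → no.
That gives 4 matching atoms.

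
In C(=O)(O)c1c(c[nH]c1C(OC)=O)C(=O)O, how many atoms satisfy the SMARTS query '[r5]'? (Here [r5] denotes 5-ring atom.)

5

Check the 15 heavy atoms by environment: 1× n (aromatic, in 5-ring) → match; 4× c (aromatic, in 5-ring) → match; 4× C (acyclic) → no; 6× O (acyclic) → no.
Summing the matching environments: 1 + 4 = 5 matching atoms.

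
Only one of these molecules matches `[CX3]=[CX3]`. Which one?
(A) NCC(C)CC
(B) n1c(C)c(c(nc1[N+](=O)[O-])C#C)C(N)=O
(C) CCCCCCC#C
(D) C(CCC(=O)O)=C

[CX3]=[CX3] describes a non-aromatic C=C double bond between two sp2 carbons (an alkene).
(A) has an ethyl group (-CH2CH3) but its C-C bond is a single bond between CX4 carbons, not CX3=CX3.
(B) has an ethynyl group (-C#CH) but the C-C bond is a triple bond, not a double bond.
(C) has an ethyl group (-CH2CH3) but its C-C bond is a single bond between CX4 carbons, not CX3=CX3.
(D) contains a vinyl group (-CH=CH2), which satisfies every atom and bond constraint.
So the answer is (D).

D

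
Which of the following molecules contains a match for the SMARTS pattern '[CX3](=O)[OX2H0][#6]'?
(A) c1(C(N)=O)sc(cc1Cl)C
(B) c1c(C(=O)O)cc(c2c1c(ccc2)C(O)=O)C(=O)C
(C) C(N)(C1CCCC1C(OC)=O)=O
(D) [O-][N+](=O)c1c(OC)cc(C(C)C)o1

[CX3](=O)[OX2H0][#6] describes a carbonyl carbon bonded to an oxygen that is itself bonded to carbon (no H on that O) (an ester).
(A) has a primary amide (-C(=O)NH2) but the carbonyl is bonded to N, not to an O-C linkage.
(B) has a carboxylic acid group (-C(=O)OH) but the singly-bonded O carries H (OX2H1, not H0).
(C) contains a methyl-ester group (-C(=O)OCH3), which satisfies every atom and bond constraint.
(D) has a methoxy ether (-OCH3) but the ether oxygen is not adjacent to a C=O carbon.
So the answer is (C).

C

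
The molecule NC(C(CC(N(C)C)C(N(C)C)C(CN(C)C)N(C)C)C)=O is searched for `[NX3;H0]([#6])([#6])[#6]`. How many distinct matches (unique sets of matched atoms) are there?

4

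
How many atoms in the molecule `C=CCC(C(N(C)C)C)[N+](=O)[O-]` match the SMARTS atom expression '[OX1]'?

2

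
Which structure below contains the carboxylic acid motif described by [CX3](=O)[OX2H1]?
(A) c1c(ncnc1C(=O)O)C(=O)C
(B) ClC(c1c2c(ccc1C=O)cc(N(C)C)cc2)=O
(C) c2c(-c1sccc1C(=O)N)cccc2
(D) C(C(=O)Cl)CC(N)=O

A

[CX3](=O)[OX2H1] describes an sp2 carbon double-bonded to O and single-bonded to an -OH oxygen (a carboxylic acid).
(A) contains a carboxylic acid group (-C(=O)OH), which satisfies every atom and bond constraint.
(B) has an acyl chloride (-C(=O)Cl) but the carbonyl is bonded to Cl, not to an -OH oxygen.
(C) has a primary amide (-C(=O)NH2) but the carbonyl is bonded to N, not to an -OH oxygen.
(D) has an acyl chloride (-C(=O)Cl) but the carbonyl is bonded to Cl, not to an -OH oxygen.
So the answer is (A).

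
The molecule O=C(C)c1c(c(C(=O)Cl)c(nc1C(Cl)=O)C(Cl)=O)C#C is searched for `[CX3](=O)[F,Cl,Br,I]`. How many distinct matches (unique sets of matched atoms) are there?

3

[CX3](=O)[F,Cl,Br,I] is the SMARTS for an acyl halide: a carbonyl carbon bonded to a halogen.
The molecule carries 3 separate instances of an acyl chloride (-C(=O)Cl) meeting every constraint; each maps to a distinct set of atoms, giving 3 matches.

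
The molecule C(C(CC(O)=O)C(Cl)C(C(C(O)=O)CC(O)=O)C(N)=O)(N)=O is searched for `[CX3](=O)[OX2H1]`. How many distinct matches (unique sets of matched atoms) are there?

3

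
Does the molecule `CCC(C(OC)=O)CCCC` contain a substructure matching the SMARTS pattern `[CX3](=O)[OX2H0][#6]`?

Yes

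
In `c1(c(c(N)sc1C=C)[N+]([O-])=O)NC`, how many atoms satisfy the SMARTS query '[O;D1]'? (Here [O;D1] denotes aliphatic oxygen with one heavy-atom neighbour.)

2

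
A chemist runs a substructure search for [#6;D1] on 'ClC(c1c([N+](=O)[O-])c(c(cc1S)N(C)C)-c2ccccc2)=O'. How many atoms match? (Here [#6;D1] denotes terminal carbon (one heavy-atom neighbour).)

2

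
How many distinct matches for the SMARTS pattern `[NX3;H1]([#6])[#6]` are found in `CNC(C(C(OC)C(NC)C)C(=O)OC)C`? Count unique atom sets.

2

[NX3;H1]([#6])[#6] is the SMARTS for a secondary amine: a trivalent nitrogen with one H, bonded to two carbons.
The molecule carries 2 separate instances of an N-methylamino group (-NHCH3) meeting every constraint; each maps to a distinct set of atoms, giving 2 matches.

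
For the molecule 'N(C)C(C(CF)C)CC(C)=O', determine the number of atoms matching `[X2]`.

0

The query [X2] means: any atom with exactly two total connections (bonds + H).
Check the 11 heavy atoms by environment: 7× C (X4) → no; 1× N (X3) → no; 1× C (X3) → no; 1× O (X1) → no; 1× F (X1) → no.
No environment satisfies the query, so 0 matching atoms.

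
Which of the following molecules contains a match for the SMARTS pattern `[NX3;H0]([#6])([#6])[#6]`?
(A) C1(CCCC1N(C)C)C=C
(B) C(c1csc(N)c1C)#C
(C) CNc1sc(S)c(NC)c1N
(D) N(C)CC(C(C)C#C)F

A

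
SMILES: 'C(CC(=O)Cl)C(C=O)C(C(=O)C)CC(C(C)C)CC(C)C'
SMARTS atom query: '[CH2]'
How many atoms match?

The query [CH2] means: aliphatic carbon with exactly two hydrogens.
Check the 21 heavy atoms by environment: 4× C (H2) → match; 6× C (H1) → no; 5× C (H3) → no; 3× O (H0) → no; 2× C (H0) → no; 1× Cl (H0) → no.
That gives 4 matching atoms.

4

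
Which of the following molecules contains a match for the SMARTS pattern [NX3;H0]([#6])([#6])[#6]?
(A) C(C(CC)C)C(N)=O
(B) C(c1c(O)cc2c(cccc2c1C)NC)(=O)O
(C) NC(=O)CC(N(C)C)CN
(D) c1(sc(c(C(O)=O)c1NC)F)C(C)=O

C

[NX3;H0]([#6])([#6])[#6] describes a trivalent nitrogen with no H, bonded to three carbons (a tertiary amine).
(A) has a primary amide (-C(=O)NH2) but the amide nitrogen has H2 and only one carbon neighbour.
(B) has an N-methylamino group (-NHCH3) but the nitrogen still has one H (H1), not H0.
(C) contains a dimethylamino group (-N(CH3)2), which satisfies every atom and bond constraint.
(D) has an N-methylamino group (-NHCH3) but the nitrogen still has one H (H1), not H0.
So the answer is (C).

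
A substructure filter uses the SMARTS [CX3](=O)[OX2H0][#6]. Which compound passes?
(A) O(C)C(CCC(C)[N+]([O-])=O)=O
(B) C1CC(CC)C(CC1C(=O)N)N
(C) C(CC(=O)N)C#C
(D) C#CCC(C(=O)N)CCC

[CX3](=O)[OX2H0][#6] describes a carbonyl carbon bonded to an oxygen that is itself bonded to carbon (no H on that O) (an ester).
(A) contains a methyl-ester group (-C(=O)OCH3), which satisfies every atom and bond constraint.
(B) has a primary amide (-C(=O)NH2) but the carbonyl is bonded to N, not to an O-C linkage.
(C) has a primary amide (-C(=O)NH2) but the carbonyl is bonded to N, not to an O-C linkage.
(D) has a primary amide (-C(=O)NH2) but the carbonyl is bonded to N, not to an O-C linkage.
So the answer is (A).

A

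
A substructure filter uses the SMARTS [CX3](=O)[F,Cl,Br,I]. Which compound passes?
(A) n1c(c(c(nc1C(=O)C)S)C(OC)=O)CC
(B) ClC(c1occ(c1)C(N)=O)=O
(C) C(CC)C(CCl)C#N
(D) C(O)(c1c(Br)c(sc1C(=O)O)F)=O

B

[CX3](=O)[F,Cl,Br,I] describes a carbonyl carbon bonded to a halogen (an acyl halide).
(A) has a methyl-ester group (-C(=O)OCH3) but the carbonyl is bonded to -O-C, not to a halogen.
(B) contains an acyl chloride (-C(=O)Cl), which satisfies every atom and bond constraint.
(C) has a chloro substituent but the Cl is not on a carbonyl carbon.
(D) has a carboxylic acid group (-C(=O)OH) but the carbonyl is bonded to -OH, not to a halogen.
So the answer is (B).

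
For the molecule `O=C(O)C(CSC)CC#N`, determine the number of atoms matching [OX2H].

1

The query [OX2H] means: aliphatic oxygen with two connections, one of which is H — an -OH oxygen.
Check the 10 heavy atoms by environment: 2× C (H2, X4) → no; 1× C (H1, X4) → no; 1× C (H0, X3) → no; 1× O (H0, X1) → no; 1× O (H1, X2) → match; 1× C (H0, X2) → no; 1× N (H0, X1) → no; 1× S (H0, X2) → no; 1× C (H3, X4) → no.
That gives 1 matching atom.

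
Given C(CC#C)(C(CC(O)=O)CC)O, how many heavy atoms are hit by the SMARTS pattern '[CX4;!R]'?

6

The query [CX4;!R] means: aliphatic carbon with four total connections, not in a ring.
Check the 12 heavy atoms by environment: 6× C (X4, acyclic) → match; 1× C (X3, acyclic) → no; 1× O (X1, acyclic) → no; 2× O (X2, acyclic) → no; 2× C (X2, acyclic) → no.
That gives 6 matching atoms.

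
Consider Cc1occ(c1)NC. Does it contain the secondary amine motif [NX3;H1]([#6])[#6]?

Yes

The pattern [NX3;H1]([#6])[#6] describes a trivalent nitrogen with one H, bonded to two carbons — a secondary amine.
The molecule carries an N-methylamino group (-NHCH3), whose atoms satisfy every constraint of the query, so the pattern matches.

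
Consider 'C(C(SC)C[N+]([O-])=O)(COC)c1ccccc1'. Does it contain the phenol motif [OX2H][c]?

No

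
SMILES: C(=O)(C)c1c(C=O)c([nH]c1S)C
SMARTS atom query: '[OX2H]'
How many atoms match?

The query [OX2H] means: aliphatic oxygen with two connections, one of which is H — an -OH oxygen.
Check the 12 heavy atoms by environment: 1× n (aromatic, H1, X3) → no; 4× c (aromatic, H0, X3) → no; 1× C (H1, X3) → no; 2× O (H0, X1) → no; 1× C (H0, X3) → no; 2× C (H3, X4) → no; 1× S (H1, X2) → no.
No environment satisfies the query, so 0 matching atoms.

0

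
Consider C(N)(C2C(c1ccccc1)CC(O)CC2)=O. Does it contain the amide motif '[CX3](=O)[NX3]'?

The pattern [CX3](=O)[NX3] describes a carbonyl carbon bonded to a trivalent nitrogen — an amide.
The molecule carries a primary amide (-C(=O)NH2), whose atoms satisfy every constraint of the query, so the pattern matches.

Yes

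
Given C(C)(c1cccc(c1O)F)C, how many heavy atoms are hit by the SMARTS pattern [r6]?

6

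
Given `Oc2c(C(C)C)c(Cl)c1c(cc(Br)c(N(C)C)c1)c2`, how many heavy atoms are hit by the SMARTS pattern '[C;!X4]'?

The query [C;!X4] means: aliphatic carbon that does not have four total connections.
Check the 19 heavy atoms by environment: 10× c (aromatic, X3) → no; 1× N (X3) → no; 5× C (X4) → no; 1× Br (X1) → no; 1× O (X2) → no; 1× Cl (X1) → no.
No environment satisfies the query, so 0 matching atoms.

0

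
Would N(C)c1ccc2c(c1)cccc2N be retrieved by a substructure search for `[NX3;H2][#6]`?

Yes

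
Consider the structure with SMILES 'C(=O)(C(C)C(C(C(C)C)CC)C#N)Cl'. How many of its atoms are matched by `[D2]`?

The query [D2] means: atom with exactly two heavy-atom neighbours.
Check the 14 heavy atoms by environment: 4× C (D1) → no; 2× C (D2) → match; 5× C (D3) → no; 1× N (D1) → no; 1× O (D1) → no; 1× Cl (D1) → no.
That gives 2 matching atoms.

2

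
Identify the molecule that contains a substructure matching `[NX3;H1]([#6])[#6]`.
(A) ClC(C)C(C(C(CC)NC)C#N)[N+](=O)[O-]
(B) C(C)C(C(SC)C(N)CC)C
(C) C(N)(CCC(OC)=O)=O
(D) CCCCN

[NX3;H1]([#6])[#6] describes a trivalent nitrogen with one H, bonded to two carbons (a secondary amine).
(A) contains an N-methylamino group (-NHCH3), which satisfies every atom and bond constraint.
(B) has a primary amino group (-NH2) but the nitrogen has H2 and only one carbon neighbour.
(C) has a primary amide (-C(=O)NH2) but the -C(=O)NH2 nitrogen has H2, not H1.
(D) has a primary amino group (-NH2) but the nitrogen has H2 and only one carbon neighbour.
So the answer is (A).

A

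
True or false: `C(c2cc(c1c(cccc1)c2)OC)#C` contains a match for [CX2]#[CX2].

True

The pattern [CX2]#[CX2] describes a carbon-carbon triple bond — an alkyne.
The molecule carries an ethynyl group (-C#CH), whose atoms satisfy every constraint of the query, so the pattern matches.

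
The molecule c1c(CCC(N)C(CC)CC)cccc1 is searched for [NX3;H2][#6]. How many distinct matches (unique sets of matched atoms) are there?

[NX3;H2][#6] is the SMARTS for a primary amine: a trivalent nitrogen with two H attached to carbon.
Exactly one fragment in the molecule meets all constraints, giving 1 match.

1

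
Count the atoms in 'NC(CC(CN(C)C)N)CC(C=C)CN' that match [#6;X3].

The query [#6;X3] means: any carbon (aromatic or not) with three total connections.
Check the 15 heavy atoms by environment: 9× C (X4) → no; 4× N (X3) → no; 2× C (X3) → match.
That gives 2 matching atoms.

2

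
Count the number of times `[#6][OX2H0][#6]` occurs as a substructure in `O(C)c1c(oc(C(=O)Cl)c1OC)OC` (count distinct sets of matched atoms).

3

[#6][OX2H0][#6] is the SMARTS for an ether: an aliphatic oxygen bridging two carbons with no H on the oxygen.
The molecule carries 3 separate instances of a methoxy ether (-OCH3) meeting every constraint; each maps to a distinct set of atoms, giving 3 matches.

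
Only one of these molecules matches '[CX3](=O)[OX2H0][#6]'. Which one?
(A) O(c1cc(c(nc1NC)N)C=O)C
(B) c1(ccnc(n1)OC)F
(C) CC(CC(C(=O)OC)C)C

C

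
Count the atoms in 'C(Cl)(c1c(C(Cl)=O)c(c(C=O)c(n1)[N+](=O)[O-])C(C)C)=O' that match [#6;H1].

The query [#6;H1] means: any carbon bearing exactly one hydrogen.
Check the 20 heavy atoms by environment: 1× n (aromatic, H0) → no; 5× c (aromatic, H0) → no; 2× C (H0) → no; 4× O (H0) → no; 2× Cl (H0) → no; 2× C (H1) → match; 2× C (H3) → no; 1× N (charge +1, H0) → no; 1× O (charge -1, H0) → no.
That gives 2 matching atoms.

2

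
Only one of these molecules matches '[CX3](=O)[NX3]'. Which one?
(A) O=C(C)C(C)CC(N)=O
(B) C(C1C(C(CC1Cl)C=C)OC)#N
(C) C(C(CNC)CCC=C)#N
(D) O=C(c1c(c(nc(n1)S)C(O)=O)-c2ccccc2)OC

A

[CX3](=O)[NX3] describes a carbonyl carbon bonded to a trivalent nitrogen (an amide).
(A) contains a primary amide (-C(=O)NH2), which satisfies every atom and bond constraint.
(B) has a nitrile (-C#N) but the nitrile N is NX1 (triple-bonded), not NX3.
(C) has a nitrile (-C#N) but the nitrile N is NX1 (triple-bonded), not NX3.
(D) has a methyl-ester group (-C(=O)OCH3) but the carbonyl is bonded to O, not to an NX3 nitrogen.
So the answer is (A).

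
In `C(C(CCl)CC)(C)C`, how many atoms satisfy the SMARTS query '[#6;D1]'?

The query [#6;D1] means: carbon bonded to exactly one heavy atom.
Check the 8 heavy atoms by environment: 2× C (D2) → no; 2× C (D3) → no; 1× Cl (D1) → no; 3× C (D1) → match.
That gives 3 matching atoms.

3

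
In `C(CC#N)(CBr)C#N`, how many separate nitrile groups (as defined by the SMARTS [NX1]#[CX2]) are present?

2

[NX1]#[CX2] is the SMARTS for a nitrile: a nitrogen triple-bonded to a two-connected carbon.
The molecule carries 2 separate instances of a nitrile (-C#N) meeting every constraint; each maps to a distinct set of atoms, giving 2 matches.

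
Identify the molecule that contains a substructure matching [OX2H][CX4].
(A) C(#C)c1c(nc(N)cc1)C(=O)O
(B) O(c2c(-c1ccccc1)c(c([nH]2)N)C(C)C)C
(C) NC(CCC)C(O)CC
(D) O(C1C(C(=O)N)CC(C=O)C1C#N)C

[OX2H][CX4] describes a hydroxyl oxygen bound to an sp3 (X4) carbon (an aliphatic alcohol).
(A) has a carboxylic acid group (-C(=O)OH) but the -OH is on a CX3 carbonyl carbon, not a CX4 carbon.
(B) has a methoxy ether (-OCH3) but the oxygen has H0 (ether), not H1.
(C) contains a hydroxyl group (-OH), which satisfies every atom and bond constraint.
(D) has a methoxy ether (-OCH3) but the oxygen has H0 (ether), not H1.
So the answer is (C).

C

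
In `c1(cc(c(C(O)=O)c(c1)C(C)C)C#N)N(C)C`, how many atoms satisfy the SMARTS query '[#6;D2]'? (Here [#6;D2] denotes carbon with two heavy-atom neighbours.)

Check the 17 heavy atoms by environment: 4× c (aromatic, D3) → no; 2× c (aromatic, D2) → match; 2× C (D3) → no; 4× C (D1) → no; 1× N (D3) → no; 1× C (D2) → match; 1× N (D1) → no; 2× O (D1) → no.
Summing the matching environments: 2 + 1 = 3 matching atoms.

3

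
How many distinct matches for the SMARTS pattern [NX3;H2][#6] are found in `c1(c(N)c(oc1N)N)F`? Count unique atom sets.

3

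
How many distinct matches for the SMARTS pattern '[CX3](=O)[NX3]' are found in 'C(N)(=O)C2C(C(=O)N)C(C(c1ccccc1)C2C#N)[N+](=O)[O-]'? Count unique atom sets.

[CX3](=O)[NX3] is the SMARTS for an amide: a carbonyl carbon bonded to a trivalent nitrogen.
The molecule carries 2 separate instances of a primary amide (-C(=O)NH2) meeting every constraint; each maps to a distinct set of atoms, giving 2 matches.

2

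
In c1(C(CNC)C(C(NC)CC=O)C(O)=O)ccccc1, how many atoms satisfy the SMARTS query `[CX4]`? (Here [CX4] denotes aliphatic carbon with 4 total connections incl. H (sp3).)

Check the 20 heavy atoms by environment: 7× C (X4) → match; 2× C (X3) → no; 2× O (X1) → no; 1× O (X2) → no; 2× N (X3) → no; 6× c (aromatic, X3) → no.
That gives 7 matching atoms.

7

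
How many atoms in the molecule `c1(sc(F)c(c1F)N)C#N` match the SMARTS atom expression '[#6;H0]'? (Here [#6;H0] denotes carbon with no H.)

5

The query [#6;H0] means: any carbon with no attached hydrogen.
Check the 10 heavy atoms by environment: 1× s (aromatic, H0) → no; 4× c (aromatic, H0) → match; 1× C (H0) → match; 1× N (H0) → no; 2× F (H0) → no; 1× N (H2) → no.
Summing the matching environments: 4 + 1 = 5 matching atoms.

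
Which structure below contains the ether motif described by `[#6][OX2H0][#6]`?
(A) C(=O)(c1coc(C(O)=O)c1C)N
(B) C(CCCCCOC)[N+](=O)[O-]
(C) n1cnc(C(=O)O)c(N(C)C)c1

B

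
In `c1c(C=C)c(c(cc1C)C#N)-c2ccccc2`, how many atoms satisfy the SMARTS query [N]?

1

The query [N] means: uppercase N matches aliphatic (non-aromatic) nitrogen only.
Check the 17 heavy atoms by environment: 12× c (aromatic) → no; 4× C → no; 1× N → match.
That gives 1 matching atom.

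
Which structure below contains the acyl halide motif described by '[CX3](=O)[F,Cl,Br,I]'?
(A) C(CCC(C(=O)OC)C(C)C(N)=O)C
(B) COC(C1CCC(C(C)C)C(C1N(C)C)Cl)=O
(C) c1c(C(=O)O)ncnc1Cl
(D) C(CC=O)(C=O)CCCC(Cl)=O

[CX3](=O)[F,Cl,Br,I] describes a carbonyl carbon bonded to a halogen (an acyl halide).
(A) has a methyl-ester group (-C(=O)OCH3) but the carbonyl is bonded to -O-C, not to a halogen.
(B) has a chloro substituent but the Cl is not on a carbonyl carbon.
(C) has a carboxylic acid group (-C(=O)OH) but the carbonyl is bonded to -OH, not to a halogen.
(D) contains an acyl chloride (-C(=O)Cl), which satisfies every atom and bond constraint.
So the answer is (D).

D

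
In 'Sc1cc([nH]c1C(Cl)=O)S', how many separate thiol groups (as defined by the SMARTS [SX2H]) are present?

2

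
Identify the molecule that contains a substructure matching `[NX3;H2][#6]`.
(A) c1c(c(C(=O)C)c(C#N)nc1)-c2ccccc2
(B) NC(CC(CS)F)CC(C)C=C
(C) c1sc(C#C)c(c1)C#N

B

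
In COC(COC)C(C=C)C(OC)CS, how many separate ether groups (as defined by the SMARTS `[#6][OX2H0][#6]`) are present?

3

[#6][OX2H0][#6] is the SMARTS for an ether: an aliphatic oxygen bridging two carbons with no H on the oxygen.
The molecule carries 3 separate instances of a methoxy ether (-OCH3) meeting every constraint; each maps to a distinct set of atoms, giving 3 matches.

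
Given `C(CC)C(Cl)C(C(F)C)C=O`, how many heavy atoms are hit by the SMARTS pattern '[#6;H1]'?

4

The query [#6;H1] means: any carbon bearing exactly one hydrogen.
Check the 11 heavy atoms by environment: 2× C (H3) → no; 2× C (H2) → no; 4× C (H1) → match; 1× Cl (H0) → no; 1× F (H0) → no; 1× O (H0) → no.
That gives 4 matching atoms.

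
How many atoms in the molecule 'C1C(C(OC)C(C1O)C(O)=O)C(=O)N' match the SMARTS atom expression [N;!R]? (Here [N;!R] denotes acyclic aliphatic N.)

1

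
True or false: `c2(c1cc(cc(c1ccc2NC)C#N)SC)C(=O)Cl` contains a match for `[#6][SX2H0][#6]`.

The pattern [#6][SX2H0][#6] describes an aliphatic sulfur bridging two carbons with no H on the sulfur — a thioether.
The molecule carries a methylthio ether (-SCH3), whose atoms satisfy every constraint of the query, so the pattern matches.

True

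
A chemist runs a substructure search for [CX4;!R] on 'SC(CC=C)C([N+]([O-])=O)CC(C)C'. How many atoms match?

7

The query [CX4;!R] means: aliphatic carbon with four total connections, not in a ring.
Check the 13 heavy atoms by environment: 7× C (X4, acyclic) → match; 1× S (X2, acyclic) → no; 2× C (X3, acyclic) → no; 1× N (charge +1, X3, acyclic) → no; 1× O (charge -1, X1, acyclic) → no; 1× O (X1, acyclic) → no.
That gives 7 matching atoms.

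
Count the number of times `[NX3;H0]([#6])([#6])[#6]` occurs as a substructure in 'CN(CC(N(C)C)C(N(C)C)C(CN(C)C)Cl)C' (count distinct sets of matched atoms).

[NX3;H0]([#6])([#6])[#6] is the SMARTS for a tertiary amine: a trivalent nitrogen with no H, bonded to three carbons.
The molecule carries 4 separate instances of a dimethylamino group (-N(CH3)2) meeting every constraint; each maps to a distinct set of atoms, giving 4 matches.

4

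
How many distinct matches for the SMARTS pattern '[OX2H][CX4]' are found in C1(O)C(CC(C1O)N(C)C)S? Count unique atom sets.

2

[OX2H][CX4] is the SMARTS for an aliphatic alcohol: a hydroxyl oxygen bound to an sp3 (X4) carbon.
The molecule carries 2 separate instances of a hydroxyl group (-OH) meeting every constraint; each maps to a distinct set of atoms, giving 2 matches.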